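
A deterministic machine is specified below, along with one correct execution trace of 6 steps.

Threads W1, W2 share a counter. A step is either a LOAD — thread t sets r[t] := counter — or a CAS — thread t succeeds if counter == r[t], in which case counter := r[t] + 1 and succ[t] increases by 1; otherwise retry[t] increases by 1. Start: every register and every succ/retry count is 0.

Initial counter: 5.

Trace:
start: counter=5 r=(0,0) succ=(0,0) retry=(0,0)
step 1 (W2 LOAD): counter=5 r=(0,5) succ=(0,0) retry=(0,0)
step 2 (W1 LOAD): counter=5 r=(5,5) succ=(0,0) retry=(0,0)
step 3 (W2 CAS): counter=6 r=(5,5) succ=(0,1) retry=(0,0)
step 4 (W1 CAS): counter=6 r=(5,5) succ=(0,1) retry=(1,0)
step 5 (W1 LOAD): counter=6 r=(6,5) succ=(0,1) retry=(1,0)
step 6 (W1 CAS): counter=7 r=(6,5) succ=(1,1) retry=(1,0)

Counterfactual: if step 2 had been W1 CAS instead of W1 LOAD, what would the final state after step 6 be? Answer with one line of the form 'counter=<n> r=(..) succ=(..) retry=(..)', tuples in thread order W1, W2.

(re-executing from step 2 with the substitution; state before step 2: counter=5 r=(0,5) succ=(0,0) retry=(0,0))
step 2 (W1 CAS): counter=5 r=(0,5) succ=(0,0) retry=(1,0)
step 3 (W2 CAS): counter=6 r=(0,5) succ=(0,1) retry=(1,0)
step 4 (W1 CAS): counter=6 r=(0,5) succ=(0,1) retry=(2,0)
step 5 (W1 LOAD): counter=6 r=(6,5) succ=(0,1) retry=(2,0)
step 6 (W1 CAS): counter=7 r=(6,5) succ=(1,1) retry=(2,0)

counter=7 r=(6,5) succ=(1,1) retry=(2,0)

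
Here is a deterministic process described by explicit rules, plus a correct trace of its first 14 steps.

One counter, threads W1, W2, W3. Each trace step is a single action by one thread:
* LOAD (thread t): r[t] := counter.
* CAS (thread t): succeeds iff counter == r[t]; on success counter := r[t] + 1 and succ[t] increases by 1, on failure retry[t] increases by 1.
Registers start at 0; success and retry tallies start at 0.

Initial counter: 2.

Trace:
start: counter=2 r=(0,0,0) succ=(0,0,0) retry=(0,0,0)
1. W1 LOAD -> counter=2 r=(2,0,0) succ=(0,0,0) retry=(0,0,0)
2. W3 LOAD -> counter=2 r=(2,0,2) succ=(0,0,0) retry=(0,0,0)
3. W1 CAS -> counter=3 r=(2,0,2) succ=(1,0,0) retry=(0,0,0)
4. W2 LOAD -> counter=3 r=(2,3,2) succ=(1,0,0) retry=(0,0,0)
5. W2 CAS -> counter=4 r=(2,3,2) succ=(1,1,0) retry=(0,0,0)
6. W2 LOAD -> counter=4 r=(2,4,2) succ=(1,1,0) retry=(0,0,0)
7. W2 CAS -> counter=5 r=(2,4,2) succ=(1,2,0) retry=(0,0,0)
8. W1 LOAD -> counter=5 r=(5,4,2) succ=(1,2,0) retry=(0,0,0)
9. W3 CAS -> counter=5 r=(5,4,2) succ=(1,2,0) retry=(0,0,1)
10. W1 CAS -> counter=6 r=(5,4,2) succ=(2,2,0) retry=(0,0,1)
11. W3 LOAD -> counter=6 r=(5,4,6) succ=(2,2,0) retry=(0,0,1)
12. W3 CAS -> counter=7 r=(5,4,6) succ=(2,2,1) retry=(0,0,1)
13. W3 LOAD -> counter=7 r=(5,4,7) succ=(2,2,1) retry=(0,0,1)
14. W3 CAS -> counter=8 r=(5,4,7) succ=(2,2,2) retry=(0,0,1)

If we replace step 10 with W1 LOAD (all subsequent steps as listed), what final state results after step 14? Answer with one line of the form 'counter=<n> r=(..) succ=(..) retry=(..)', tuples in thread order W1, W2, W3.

counter=7 r=(5,4,6) succ=(1,2,2) retry=(0,0,1)

(re-executing from step 10 with the substitution; state before step 10: counter=5 r=(5,4,2) succ=(1,2,0) retry=(0,0,1))
10. W1 LOAD -> counter=5 r=(5,4,2) succ=(1,2,0) retry=(0,0,1)
11. W3 LOAD -> counter=5 r=(5,4,5) succ=(1,2,0) retry=(0,0,1)
12. W3 CAS -> counter=6 r=(5,4,5) succ=(1,2,1) retry=(0,0,1)
13. W3 LOAD -> counter=6 r=(5,4,6) succ=(1,2,1) retry=(0,0,1)
14. W3 CAS -> counter=7 r=(5,4,6) succ=(1,2,2) retry=(0,0,1)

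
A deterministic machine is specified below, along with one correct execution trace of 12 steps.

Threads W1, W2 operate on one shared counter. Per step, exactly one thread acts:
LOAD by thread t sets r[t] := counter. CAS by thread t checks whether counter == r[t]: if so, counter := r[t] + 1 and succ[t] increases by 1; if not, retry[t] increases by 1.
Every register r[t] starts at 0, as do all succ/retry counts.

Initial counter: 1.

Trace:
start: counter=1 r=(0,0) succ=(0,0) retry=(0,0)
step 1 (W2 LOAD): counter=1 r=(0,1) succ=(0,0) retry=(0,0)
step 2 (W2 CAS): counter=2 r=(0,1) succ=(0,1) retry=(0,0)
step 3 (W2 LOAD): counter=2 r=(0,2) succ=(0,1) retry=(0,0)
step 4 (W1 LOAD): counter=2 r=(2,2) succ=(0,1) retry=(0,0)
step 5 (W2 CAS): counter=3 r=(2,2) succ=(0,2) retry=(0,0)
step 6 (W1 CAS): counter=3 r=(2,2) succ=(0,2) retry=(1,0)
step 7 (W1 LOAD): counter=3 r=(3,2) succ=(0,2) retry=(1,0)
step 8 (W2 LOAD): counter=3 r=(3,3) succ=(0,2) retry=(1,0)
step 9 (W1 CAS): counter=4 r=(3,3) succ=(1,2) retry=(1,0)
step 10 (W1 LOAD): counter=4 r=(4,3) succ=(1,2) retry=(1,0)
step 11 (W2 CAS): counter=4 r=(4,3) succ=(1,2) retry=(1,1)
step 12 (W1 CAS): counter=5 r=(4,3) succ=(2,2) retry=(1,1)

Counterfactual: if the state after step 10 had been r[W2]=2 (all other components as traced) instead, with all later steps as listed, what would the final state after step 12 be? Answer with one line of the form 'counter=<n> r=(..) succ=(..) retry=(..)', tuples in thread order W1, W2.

counter=5 r=(4,2) succ=(2,2) retry=(1,1)

state after step 10 := counter=4 r=(4,2) succ=(1,2) retry=(1,0)
step 11 (W2 CAS): counter=4 r=(4,2) succ=(1,2) retry=(1,1)
step 12 (W1 CAS): counter=5 r=(4,2) succ=(2,2) retry=(1,1)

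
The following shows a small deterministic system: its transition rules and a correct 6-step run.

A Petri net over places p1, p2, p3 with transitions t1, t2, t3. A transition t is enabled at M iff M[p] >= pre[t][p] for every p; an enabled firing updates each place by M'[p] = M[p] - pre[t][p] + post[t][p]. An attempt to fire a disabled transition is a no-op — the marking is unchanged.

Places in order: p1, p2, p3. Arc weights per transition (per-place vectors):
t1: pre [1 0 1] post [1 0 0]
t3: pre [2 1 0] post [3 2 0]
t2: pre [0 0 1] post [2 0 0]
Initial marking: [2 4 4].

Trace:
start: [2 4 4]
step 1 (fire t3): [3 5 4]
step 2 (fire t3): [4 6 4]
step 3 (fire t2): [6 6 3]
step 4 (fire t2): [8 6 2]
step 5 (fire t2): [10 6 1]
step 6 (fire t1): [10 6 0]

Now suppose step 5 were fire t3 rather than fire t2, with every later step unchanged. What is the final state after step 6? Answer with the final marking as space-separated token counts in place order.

9 7 1

(re-executing from step 5 with the substitution; state before step 5: [8 6 2])
step 5 (fire t3): [9 7 2]
step 6 (fire t1): [9 7 1]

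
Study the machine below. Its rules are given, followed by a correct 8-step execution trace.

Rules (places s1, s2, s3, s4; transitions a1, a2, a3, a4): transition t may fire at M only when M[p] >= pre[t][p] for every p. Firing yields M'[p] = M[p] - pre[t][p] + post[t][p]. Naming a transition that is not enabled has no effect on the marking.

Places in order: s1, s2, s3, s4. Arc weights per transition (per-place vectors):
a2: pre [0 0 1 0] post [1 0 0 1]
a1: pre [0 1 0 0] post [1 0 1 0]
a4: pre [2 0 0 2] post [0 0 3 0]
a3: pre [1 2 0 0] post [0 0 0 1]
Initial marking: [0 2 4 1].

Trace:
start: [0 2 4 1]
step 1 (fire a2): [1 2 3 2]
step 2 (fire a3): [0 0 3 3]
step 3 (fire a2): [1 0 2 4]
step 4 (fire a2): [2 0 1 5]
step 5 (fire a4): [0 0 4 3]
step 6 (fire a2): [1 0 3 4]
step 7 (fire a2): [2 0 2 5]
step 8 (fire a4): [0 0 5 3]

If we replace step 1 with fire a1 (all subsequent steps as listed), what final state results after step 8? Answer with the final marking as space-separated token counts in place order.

(re-executing from step 1 with the substitution; state before step 1: [0 2 4 1])
step 1 (fire a1): [1 1 5 1]
step 2 (fire a3): [1 1 5 1]
step 3 (fire a2): [2 1 4 2]
step 4 (fire a2): [3 1 3 3]
step 5 (fire a4): [1 1 6 1]
step 6 (fire a2): [2 1 5 2]
step 7 (fire a2): [3 1 4 3]
step 8 (fire a4): [1 1 7 1]

1 1 7 1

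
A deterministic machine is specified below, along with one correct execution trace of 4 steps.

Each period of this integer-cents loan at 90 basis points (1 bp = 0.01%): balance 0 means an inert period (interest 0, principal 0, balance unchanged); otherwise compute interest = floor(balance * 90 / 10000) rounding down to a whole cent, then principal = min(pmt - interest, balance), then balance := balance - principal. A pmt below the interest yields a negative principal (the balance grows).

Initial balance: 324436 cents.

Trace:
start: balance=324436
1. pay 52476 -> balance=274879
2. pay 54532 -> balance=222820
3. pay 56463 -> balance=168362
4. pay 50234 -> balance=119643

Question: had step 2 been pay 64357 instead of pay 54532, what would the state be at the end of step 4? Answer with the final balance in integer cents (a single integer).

109640

(re-executing from step 2 with the substitution; state before step 2: balance=274879)
2. pay 64357 -> balance=212995
3. pay 56463 -> balance=158448
4. pay 50234 -> balance=109640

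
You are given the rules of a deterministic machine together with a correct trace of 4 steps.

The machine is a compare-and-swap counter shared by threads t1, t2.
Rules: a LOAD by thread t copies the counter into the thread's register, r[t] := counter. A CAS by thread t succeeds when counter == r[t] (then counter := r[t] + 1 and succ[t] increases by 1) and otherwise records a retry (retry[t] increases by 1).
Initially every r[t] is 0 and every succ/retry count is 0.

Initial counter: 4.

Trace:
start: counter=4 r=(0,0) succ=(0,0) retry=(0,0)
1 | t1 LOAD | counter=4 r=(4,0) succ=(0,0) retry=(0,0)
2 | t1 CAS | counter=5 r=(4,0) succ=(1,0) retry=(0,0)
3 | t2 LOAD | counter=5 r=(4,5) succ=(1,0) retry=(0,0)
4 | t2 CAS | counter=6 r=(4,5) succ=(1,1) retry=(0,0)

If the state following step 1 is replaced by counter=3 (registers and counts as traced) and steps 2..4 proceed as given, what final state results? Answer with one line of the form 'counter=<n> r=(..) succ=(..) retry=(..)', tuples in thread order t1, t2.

state after step 1 := counter=3 r=(4,0) succ=(0,0) retry=(0,0)
2 | t1 CAS | counter=3 r=(4,0) succ=(0,0) retry=(1,0)
3 | t2 LOAD | counter=3 r=(4,3) succ=(0,0) retry=(1,0)
4 | t2 CAS | counter=4 r=(4,3) succ=(0,1) retry=(1,0)

counter=4 r=(4,3) succ=(0,1) retry=(1,0)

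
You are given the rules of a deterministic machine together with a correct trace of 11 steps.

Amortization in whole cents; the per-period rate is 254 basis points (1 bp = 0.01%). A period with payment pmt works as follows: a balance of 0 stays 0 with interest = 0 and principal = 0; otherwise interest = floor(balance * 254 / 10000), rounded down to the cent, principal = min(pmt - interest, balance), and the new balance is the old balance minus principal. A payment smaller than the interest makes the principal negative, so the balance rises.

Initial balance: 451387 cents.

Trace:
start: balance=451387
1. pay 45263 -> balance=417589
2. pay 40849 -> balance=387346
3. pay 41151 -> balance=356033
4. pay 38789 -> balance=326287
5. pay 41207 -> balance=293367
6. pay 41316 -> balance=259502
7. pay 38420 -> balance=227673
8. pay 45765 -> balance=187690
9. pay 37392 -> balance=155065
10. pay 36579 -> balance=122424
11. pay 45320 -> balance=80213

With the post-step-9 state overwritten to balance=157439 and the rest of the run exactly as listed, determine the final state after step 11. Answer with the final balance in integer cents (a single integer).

state after step 9 := balance=157439
10. pay 36579 -> balance=124858
11. pay 45320 -> balance=82709

82709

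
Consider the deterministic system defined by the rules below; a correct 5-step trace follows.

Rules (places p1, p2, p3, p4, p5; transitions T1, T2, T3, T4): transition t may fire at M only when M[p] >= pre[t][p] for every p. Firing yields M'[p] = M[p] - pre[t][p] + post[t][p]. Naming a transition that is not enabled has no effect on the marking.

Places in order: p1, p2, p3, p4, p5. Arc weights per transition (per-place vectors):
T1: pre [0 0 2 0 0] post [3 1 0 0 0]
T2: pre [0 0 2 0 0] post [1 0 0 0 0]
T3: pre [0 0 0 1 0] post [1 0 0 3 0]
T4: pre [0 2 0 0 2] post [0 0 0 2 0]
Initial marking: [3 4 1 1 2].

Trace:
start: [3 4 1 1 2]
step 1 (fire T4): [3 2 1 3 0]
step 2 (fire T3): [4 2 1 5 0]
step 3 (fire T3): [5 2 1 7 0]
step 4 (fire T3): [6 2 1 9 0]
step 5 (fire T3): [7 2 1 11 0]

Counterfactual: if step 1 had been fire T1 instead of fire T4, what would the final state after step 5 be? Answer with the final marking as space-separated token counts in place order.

(re-executing from step 1 with the substitution; state before step 1: [3 4 1 1 2])
step 1 (fire T1): [3 4 1 1 2]
step 2 (fire T3): [4 4 1 3 2]
step 3 (fire T3): [5 4 1 5 2]
step 4 (fire T3): [6 4 1 7 2]
step 5 (fire T3): [7 4 1 9 2]

7 4 1 9 2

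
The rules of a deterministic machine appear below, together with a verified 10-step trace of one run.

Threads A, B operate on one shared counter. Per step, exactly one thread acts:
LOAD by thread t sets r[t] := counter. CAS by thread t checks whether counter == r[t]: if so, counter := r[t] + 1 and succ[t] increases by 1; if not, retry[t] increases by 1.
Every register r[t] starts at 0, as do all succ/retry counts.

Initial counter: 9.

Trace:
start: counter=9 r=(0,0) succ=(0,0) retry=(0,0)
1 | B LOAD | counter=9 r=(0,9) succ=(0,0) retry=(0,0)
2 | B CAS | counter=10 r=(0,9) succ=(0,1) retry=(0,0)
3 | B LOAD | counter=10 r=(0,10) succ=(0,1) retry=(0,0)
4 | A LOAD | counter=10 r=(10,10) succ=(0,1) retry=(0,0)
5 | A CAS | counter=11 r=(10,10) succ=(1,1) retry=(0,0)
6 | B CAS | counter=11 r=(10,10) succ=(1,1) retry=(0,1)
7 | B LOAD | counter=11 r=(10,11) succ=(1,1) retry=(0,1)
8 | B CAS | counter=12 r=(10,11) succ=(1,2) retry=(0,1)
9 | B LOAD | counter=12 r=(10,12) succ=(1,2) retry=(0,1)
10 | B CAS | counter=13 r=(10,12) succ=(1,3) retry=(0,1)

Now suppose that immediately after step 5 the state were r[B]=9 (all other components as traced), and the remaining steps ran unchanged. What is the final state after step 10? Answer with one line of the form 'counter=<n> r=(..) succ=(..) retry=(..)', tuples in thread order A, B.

state after step 5 := counter=11 r=(10,9) succ=(1,1) retry=(0,0)
6 | B CAS | counter=11 r=(10,9) succ=(1,1) retry=(0,1)
7 | B LOAD | counter=11 r=(10,11) succ=(1,1) retry=(0,1)
8 | B CAS | counter=12 r=(10,11) succ=(1,2) retry=(0,1)
9 | B LOAD | counter=12 r=(10,12) succ=(1,2) retry=(0,1)
10 | B CAS | counter=13 r=(10,12) succ=(1,3) retry=(0,1)

counter=13 r=(10,12) succ=(1,3) retry=(0,1)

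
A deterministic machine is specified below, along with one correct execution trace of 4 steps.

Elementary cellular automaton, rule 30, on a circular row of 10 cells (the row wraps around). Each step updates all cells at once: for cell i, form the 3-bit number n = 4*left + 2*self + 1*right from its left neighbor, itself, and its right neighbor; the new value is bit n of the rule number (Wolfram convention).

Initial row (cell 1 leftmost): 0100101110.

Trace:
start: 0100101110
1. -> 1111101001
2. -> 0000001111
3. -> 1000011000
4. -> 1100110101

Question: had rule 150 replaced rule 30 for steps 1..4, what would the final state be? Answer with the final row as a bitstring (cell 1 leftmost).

0001011000

(re-executing steps 1..4 under rule 150; state before step 1: 0100101110)
1. -> 1111100101
2. -> 1111011100
3. -> 0110001011
4. -> 0001011000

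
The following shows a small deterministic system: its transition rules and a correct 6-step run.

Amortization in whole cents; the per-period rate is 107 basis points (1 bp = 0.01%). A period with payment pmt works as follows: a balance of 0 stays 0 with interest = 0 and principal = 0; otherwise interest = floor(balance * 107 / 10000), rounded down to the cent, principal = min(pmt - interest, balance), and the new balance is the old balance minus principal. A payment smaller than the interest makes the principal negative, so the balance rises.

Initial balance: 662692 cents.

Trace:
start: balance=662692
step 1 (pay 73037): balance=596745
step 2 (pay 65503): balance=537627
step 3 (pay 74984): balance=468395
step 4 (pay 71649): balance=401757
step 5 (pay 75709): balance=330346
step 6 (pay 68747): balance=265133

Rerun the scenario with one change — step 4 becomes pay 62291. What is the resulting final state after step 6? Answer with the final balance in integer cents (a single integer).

274692

(re-executing from step 4 with the substitution; state before step 4: balance=468395)
step 4 (pay 62291): balance=411115
step 5 (pay 75709): balance=339804
step 6 (pay 68747): balance=274692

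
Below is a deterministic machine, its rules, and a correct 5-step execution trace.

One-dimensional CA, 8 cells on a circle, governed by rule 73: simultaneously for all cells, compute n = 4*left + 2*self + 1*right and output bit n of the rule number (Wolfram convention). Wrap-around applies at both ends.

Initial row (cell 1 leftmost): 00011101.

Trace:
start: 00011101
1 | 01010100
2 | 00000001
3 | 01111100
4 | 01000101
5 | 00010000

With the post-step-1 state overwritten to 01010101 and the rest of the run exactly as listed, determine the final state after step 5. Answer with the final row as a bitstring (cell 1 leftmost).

state after step 1 := 01010101
2 | 00000000
3 | 11111111
4 | 00000000
5 | 11111111

11111111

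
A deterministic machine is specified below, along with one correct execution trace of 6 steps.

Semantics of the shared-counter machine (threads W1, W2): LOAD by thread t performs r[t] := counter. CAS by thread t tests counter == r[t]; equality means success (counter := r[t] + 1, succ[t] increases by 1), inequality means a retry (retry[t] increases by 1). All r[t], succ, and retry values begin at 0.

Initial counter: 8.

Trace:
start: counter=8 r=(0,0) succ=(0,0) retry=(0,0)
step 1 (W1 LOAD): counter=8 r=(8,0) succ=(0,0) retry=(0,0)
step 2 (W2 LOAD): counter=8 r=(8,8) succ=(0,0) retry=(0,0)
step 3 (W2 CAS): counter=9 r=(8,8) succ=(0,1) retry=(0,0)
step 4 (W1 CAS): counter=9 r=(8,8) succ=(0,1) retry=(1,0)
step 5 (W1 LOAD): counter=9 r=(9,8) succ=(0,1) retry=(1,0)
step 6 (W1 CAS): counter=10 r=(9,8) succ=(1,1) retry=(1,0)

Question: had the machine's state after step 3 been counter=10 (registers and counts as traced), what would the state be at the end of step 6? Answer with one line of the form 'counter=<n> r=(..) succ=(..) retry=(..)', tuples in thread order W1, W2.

counter=11 r=(10,8) succ=(1,1) retry=(1,0)

state after step 3 := counter=10 r=(8,8) succ=(0,1) retry=(0,0)
step 4 (W1 CAS): counter=10 r=(8,8) succ=(0,1) retry=(1,0)
step 5 (W1 LOAD): counter=10 r=(10,8) succ=(0,1) retry=(1,0)
step 6 (W1 CAS): counter=11 r=(10,8) succ=(1,1) retry=(1,0)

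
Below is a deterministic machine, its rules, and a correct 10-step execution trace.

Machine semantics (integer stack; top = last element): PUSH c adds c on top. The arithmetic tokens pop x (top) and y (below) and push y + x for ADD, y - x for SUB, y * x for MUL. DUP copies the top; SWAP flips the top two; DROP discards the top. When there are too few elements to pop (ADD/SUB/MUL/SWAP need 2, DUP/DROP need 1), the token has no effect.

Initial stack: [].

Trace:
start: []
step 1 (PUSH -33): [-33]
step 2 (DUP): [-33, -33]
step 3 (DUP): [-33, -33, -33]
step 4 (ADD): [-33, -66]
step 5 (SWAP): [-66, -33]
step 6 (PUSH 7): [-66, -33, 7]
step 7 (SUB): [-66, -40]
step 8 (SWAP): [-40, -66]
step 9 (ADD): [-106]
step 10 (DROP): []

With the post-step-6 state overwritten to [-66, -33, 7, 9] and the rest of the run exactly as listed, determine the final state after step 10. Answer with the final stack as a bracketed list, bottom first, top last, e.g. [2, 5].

state after step 6 := [-66, -33, 7, 9]
step 7 (SUB): [-66, -33, -2]
step 8 (SWAP): [-66, -2, -33]
step 9 (ADD): [-66, -35]
step 10 (DROP): [-66]

[-66]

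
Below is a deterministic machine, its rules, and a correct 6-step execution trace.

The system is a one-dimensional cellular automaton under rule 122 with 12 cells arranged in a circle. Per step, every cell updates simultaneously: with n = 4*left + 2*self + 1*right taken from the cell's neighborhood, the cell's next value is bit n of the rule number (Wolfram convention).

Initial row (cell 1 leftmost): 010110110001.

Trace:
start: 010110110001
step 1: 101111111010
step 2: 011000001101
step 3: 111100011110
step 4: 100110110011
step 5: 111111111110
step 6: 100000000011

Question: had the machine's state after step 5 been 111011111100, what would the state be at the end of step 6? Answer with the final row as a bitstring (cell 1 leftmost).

state after step 5 := 111011111100
step 6: 101110000111

101110000111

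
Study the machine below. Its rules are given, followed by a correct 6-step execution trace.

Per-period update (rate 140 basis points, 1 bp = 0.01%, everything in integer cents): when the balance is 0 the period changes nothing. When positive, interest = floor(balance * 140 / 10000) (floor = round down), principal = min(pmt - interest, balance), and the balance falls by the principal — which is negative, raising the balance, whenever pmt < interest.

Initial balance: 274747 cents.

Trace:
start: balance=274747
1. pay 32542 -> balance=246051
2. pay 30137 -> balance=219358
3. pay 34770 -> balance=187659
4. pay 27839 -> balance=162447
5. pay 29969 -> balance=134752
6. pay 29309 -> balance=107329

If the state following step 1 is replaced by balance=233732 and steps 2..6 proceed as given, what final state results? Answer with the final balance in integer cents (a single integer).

state after step 1 := balance=233732
2. pay 30137 -> balance=206867
3. pay 34770 -> balance=174993
4. pay 27839 -> balance=149603
5. pay 29969 -> balance=121728
6. pay 29309 -> balance=94123

94123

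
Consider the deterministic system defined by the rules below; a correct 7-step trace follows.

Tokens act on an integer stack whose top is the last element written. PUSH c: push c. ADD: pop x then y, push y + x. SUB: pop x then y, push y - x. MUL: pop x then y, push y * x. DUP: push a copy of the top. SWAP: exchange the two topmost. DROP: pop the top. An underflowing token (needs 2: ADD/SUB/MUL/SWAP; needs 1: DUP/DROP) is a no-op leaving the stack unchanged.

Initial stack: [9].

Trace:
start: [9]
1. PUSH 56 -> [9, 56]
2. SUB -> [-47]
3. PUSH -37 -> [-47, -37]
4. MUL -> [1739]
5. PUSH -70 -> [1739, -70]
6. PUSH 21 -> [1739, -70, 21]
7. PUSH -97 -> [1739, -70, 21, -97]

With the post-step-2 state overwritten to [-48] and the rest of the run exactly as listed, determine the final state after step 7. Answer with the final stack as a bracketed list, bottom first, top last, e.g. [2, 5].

state after step 2 := [-48]
3. PUSH -37 -> [-48, -37]
4. MUL -> [1776]
5. PUSH -70 -> [1776, -70]
6. PUSH 21 -> [1776, -70, 21]
7. PUSH -97 -> [1776, -70, 21, -97]

[1776, -70, 21, -97]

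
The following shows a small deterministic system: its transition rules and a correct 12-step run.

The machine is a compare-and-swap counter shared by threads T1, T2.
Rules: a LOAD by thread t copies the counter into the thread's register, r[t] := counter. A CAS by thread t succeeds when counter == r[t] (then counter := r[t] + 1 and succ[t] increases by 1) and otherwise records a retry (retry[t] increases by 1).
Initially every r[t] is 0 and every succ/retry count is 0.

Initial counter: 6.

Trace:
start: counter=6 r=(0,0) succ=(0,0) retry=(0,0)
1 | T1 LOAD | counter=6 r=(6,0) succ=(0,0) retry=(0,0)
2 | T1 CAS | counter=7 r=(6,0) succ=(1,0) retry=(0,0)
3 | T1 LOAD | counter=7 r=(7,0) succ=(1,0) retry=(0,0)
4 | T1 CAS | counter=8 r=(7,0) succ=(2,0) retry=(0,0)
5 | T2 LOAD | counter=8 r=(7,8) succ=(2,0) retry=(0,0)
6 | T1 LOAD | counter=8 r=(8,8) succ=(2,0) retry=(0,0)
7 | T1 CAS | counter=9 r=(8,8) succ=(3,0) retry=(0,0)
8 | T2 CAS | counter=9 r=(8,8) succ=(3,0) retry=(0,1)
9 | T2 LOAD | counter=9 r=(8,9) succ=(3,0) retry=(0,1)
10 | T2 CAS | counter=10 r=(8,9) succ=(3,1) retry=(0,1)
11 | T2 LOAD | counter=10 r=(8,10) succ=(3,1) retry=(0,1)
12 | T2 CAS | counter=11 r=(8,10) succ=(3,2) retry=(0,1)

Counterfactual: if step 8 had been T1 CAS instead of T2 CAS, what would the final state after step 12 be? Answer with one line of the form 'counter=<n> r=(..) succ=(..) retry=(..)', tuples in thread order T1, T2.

(re-executing from step 8 with the substitution; state before step 8: counter=9 r=(8,8) succ=(3,0) retry=(0,0))
8 | T1 CAS | counter=9 r=(8,8) succ=(3,0) retry=(1,0)
9 | T2 LOAD | counter=9 r=(8,9) succ=(3,0) retry=(1,0)
10 | T2 CAS | counter=10 r=(8,9) succ=(3,1) retry=(1,0)
11 | T2 LOAD | counter=10 r=(8,10) succ=(3,1) retry=(1,0)
12 | T2 CAS | counter=11 r=(8,10) succ=(3,2) retry=(1,0)

counter=11 r=(8,10) succ=(3,2) retry=(1,0)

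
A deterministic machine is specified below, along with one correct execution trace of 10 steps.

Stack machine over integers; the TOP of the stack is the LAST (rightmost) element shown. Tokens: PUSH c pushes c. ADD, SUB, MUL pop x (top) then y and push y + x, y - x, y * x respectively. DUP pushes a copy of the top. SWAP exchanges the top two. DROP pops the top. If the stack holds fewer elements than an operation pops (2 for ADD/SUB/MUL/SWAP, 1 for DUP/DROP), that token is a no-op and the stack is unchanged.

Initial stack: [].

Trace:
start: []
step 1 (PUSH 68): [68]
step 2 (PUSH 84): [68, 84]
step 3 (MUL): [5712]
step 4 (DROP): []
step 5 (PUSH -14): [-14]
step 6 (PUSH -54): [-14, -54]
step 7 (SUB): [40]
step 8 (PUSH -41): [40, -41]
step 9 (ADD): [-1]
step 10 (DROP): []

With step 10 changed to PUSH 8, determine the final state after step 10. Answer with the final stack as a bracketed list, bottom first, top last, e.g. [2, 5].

[-1, 8]

(re-executing from step 10 with the substitution; state before step 10: [-1])
step 10 (PUSH 8): [-1, 8]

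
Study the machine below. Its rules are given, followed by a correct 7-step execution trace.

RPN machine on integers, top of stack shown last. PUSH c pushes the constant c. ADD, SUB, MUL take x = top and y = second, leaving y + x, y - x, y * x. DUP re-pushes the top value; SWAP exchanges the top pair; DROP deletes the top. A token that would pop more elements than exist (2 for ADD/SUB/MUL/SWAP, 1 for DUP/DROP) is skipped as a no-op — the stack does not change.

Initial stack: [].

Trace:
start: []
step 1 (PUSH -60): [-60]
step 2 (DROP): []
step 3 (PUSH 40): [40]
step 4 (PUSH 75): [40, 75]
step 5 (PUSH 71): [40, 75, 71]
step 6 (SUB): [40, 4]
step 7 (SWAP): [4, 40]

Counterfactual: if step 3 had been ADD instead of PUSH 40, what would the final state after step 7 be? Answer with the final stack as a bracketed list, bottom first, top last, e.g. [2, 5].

[4]

(re-executing from step 3 with the substitution; state before step 3: [])
step 3 (ADD): []
step 4 (PUSH 75): [75]
step 5 (PUSH 71): [75, 71]
step 6 (SUB): [4]
step 7 (SWAP): [4]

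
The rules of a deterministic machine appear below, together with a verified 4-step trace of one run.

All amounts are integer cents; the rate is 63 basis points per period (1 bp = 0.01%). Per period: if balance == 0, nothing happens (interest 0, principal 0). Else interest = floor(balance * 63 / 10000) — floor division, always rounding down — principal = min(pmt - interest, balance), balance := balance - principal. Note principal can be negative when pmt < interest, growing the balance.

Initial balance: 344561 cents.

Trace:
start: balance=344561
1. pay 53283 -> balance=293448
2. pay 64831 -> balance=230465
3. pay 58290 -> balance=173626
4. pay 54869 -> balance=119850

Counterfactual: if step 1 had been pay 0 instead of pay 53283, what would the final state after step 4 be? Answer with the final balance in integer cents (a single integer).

(re-executing from step 1 with the substitution; state before step 1: balance=344561)
1. pay 0 -> balance=346731
2. pay 64831 -> balance=284084
3. pay 58290 -> balance=227583
4. pay 54869 -> balance=174147

174147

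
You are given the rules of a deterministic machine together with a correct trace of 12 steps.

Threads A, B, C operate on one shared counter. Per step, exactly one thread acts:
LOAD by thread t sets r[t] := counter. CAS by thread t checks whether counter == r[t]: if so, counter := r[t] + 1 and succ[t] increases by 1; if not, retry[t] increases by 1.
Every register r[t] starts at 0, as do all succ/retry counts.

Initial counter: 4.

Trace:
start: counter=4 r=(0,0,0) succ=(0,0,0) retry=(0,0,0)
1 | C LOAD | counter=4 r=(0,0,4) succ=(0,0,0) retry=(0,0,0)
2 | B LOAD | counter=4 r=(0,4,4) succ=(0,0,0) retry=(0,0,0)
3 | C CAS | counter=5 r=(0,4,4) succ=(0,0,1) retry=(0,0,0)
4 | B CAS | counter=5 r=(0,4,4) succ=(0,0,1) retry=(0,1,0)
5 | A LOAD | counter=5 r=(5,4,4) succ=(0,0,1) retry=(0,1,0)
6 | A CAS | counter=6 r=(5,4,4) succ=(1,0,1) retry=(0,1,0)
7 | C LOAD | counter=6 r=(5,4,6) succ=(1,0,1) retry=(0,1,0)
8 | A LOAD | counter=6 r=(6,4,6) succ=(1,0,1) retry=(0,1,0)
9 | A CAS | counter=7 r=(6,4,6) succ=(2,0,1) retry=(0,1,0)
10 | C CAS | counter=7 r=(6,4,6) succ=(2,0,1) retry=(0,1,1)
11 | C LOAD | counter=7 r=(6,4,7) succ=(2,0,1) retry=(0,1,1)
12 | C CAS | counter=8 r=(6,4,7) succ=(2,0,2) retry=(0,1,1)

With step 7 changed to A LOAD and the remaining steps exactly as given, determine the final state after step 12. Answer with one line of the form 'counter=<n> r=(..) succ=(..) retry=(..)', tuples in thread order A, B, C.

counter=8 r=(6,4,7) succ=(2,0,2) retry=(0,1,1)

(re-executing from step 7 with the substitution; state before step 7: counter=6 r=(5,4,4) succ=(1,0,1) retry=(0,1,0))
7 | A LOAD | counter=6 r=(6,4,4) succ=(1,0,1) retry=(0,1,0)
8 | A LOAD | counter=6 r=(6,4,4) succ=(1,0,1) retry=(0,1,0)
9 | A CAS | counter=7 r=(6,4,4) succ=(2,0,1) retry=(0,1,0)
10 | C CAS | counter=7 r=(6,4,4) succ=(2,0,1) retry=(0,1,1)
11 | C LOAD | counter=7 r=(6,4,7) succ=(2,0,1) retry=(0,1,1)
12 | C CAS | counter=8 r=(6,4,7) succ=(2,0,2) retry=(0,1,1)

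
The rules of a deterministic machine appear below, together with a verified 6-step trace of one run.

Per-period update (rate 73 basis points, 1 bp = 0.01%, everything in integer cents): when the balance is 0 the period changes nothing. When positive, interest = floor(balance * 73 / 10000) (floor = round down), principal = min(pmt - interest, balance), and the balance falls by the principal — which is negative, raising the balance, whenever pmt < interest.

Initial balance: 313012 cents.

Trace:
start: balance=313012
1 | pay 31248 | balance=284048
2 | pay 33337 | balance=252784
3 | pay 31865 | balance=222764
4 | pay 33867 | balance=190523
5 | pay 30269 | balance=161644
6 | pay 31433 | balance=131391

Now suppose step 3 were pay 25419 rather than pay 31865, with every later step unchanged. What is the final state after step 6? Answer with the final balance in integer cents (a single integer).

(re-executing from step 3 with the substitution; state before step 3: balance=252784)
3 | pay 25419 | balance=229210
4 | pay 33867 | balance=197016
5 | pay 30269 | balance=168185
6 | pay 31433 | balance=137979

137979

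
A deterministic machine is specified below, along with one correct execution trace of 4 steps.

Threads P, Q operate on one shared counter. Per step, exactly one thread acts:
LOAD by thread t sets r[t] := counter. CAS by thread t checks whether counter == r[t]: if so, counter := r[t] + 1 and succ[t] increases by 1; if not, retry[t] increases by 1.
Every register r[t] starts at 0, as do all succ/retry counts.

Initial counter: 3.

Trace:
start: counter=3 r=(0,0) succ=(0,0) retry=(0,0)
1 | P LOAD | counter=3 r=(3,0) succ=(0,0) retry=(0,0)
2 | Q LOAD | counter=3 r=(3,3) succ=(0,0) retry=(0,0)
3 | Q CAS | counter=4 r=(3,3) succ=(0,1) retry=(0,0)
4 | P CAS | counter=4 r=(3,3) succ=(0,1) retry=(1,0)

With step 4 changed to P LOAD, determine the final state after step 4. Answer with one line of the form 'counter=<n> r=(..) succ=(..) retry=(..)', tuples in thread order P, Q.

counter=4 r=(4,3) succ=(0,1) retry=(0,0)

(re-executing from step 4 with the substitution; state before step 4: counter=4 r=(3,3) succ=(0,1) retry=(0,0))
4 | P LOAD | counter=4 r=(4,3) succ=(0,1) retry=(0,0)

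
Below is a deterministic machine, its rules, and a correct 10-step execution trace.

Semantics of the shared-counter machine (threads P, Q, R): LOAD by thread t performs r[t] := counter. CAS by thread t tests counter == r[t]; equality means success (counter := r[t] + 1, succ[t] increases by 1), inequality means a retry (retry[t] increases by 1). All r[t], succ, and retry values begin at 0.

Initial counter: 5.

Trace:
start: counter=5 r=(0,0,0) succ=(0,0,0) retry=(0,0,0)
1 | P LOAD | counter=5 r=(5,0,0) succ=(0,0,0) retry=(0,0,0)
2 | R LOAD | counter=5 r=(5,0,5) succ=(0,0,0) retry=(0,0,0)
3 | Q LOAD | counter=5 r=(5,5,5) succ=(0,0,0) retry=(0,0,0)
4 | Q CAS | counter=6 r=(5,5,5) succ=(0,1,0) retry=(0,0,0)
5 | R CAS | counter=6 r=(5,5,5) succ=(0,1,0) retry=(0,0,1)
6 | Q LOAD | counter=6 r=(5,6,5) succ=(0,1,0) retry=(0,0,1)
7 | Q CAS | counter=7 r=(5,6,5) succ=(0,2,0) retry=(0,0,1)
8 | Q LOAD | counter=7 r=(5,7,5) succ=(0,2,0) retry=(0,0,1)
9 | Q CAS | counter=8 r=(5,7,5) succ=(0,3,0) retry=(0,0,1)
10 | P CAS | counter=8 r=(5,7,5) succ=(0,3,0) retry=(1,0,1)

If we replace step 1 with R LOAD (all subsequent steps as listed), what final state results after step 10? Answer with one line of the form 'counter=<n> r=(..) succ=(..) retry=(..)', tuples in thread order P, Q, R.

(re-executing from step 1 with the substitution; state before step 1: counter=5 r=(0,0,0) succ=(0,0,0) retry=(0,0,0))
1 | R LOAD | counter=5 r=(0,0,5) succ=(0,0,0) retry=(0,0,0)
2 | R LOAD | counter=5 r=(0,0,5) succ=(0,0,0) retry=(0,0,0)
3 | Q LOAD | counter=5 r=(0,5,5) succ=(0,0,0) retry=(0,0,0)
4 | Q CAS | counter=6 r=(0,5,5) succ=(0,1,0) retry=(0,0,0)
5 | R CAS | counter=6 r=(0,5,5) succ=(0,1,0) retry=(0,0,1)
6 | Q LOAD | counter=6 r=(0,6,5) succ=(0,1,0) retry=(0,0,1)
7 | Q CAS | counter=7 r=(0,6,5) succ=(0,2,0) retry=(0,0,1)
8 | Q LOAD | counter=7 r=(0,7,5) succ=(0,2,0) retry=(0,0,1)
9 | Q CAS | counter=8 r=(0,7,5) succ=(0,3,0) retry=(0,0,1)
10 | P CAS | counter=8 r=(0,7,5) succ=(0,3,0) retry=(1,0,1)

counter=8 r=(0,7,5) succ=(0,3,0) retry=(1,0,1)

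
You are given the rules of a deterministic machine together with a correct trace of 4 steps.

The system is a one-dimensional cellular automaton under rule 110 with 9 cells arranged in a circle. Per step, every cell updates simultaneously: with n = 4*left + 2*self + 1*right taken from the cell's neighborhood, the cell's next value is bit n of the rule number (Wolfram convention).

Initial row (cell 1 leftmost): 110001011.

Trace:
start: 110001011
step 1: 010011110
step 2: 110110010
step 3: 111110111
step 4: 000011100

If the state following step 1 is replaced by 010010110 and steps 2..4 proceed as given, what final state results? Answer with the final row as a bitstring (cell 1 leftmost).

000100110

state after step 1 := 010010110
step 2: 110111110
step 3: 111100011
step 4: 000100110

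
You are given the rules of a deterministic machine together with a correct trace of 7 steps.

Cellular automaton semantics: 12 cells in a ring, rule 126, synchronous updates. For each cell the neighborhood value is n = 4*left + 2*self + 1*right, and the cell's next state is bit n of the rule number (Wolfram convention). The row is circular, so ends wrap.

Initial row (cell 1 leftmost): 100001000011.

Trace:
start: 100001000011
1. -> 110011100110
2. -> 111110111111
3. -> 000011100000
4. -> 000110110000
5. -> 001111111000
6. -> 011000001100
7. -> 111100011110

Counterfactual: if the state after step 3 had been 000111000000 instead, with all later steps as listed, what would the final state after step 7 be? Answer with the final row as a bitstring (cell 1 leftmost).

111000111101

state after step 3 := 000111000000
4. -> 001101100000
5. -> 011111110000
6. -> 110000011000
7. -> 111000111101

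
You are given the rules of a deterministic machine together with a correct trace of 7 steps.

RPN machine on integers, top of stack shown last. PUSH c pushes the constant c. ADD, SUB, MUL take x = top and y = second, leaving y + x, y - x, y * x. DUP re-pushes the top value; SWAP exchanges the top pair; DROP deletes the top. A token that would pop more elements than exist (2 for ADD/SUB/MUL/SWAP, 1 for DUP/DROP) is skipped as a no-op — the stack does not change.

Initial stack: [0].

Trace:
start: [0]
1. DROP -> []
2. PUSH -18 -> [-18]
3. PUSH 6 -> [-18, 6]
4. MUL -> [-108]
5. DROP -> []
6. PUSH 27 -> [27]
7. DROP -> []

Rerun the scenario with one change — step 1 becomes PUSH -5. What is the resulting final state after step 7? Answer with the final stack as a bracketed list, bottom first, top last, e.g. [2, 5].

(re-executing from step 1 with the substitution; state before step 1: [0])
1. PUSH -5 -> [0, -5]
2. PUSH -18 -> [0, -5, -18]
3. PUSH 6 -> [0, -5, -18, 6]
4. MUL -> [0, -5, -108]
5. DROP -> [0, -5]
6. PUSH 27 -> [0, -5, 27]
7. DROP -> [0, -5]

[0, -5]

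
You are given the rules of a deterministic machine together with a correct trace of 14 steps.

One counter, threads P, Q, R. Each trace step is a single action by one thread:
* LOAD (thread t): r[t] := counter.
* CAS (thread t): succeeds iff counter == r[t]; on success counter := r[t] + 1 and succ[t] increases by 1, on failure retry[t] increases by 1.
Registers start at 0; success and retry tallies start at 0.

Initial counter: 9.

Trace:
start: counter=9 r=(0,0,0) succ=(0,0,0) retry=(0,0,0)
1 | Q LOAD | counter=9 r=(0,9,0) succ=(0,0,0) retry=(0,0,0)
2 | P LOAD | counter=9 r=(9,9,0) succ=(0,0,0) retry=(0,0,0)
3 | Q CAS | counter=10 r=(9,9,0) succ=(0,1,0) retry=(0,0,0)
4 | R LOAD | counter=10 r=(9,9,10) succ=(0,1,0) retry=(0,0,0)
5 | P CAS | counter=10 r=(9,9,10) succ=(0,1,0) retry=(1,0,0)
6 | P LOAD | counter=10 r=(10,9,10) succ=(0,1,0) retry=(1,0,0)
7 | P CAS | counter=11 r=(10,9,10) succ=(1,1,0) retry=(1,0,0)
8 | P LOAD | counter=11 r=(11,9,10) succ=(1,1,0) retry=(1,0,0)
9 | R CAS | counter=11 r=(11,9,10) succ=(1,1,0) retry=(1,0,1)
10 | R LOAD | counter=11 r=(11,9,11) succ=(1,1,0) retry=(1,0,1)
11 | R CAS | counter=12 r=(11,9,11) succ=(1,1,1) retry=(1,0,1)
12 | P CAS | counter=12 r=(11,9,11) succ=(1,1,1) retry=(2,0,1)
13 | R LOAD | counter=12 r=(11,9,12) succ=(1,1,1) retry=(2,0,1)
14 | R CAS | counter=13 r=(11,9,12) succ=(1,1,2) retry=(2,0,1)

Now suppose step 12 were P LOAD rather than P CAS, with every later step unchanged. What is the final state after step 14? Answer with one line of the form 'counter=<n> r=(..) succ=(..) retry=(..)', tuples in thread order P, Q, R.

counter=13 r=(12,9,12) succ=(1,1,2) retry=(1,0,1)

(re-executing from step 12 with the substitution; state before step 12: counter=12 r=(11,9,11) succ=(1,1,1) retry=(1,0,1))
12 | P LOAD | counter=12 r=(12,9,11) succ=(1,1,1) retry=(1,0,1)
13 | R LOAD | counter=12 r=(12,9,12) succ=(1,1,1) retry=(1,0,1)
14 | R CAS | counter=13 r=(12,9,12) succ=(1,1,2) retry=(1,0,1)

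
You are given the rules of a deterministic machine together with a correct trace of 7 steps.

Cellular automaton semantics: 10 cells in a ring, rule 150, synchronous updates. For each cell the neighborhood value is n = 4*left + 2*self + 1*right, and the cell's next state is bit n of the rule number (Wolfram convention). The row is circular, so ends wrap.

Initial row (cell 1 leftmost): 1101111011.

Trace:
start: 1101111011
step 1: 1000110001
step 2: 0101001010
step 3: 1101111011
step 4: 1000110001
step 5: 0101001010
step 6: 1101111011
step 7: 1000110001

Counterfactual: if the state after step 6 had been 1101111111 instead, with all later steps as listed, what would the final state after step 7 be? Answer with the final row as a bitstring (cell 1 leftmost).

state after step 6 := 1101111111
step 7: 1000111111

1000111111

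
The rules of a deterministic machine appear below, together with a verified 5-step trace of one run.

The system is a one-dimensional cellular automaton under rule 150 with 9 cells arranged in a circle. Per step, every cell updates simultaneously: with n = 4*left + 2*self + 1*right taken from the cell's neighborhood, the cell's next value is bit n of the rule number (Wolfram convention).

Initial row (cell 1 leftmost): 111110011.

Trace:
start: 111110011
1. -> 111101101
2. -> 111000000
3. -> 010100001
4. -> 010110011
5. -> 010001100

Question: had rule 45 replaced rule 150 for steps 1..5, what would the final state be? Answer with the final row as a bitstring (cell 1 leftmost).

101001101

(re-executing steps 1..5 under rule 45; state before step 1: 111110011)
1. -> 000000010
2. -> 111111010
3. -> 100000111
4. -> 001110100
5. -> 101001101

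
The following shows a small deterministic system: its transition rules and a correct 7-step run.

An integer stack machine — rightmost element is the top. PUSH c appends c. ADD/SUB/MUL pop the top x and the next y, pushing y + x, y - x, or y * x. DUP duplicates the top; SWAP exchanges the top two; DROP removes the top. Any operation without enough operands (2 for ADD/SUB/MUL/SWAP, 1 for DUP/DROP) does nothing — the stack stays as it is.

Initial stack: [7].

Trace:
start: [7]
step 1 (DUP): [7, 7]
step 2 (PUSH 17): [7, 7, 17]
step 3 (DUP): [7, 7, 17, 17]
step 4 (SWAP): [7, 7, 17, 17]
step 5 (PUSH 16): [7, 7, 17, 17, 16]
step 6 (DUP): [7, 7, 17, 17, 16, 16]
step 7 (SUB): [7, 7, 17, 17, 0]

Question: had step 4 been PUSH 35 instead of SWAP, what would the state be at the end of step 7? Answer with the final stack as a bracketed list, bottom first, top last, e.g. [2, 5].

(re-executing from step 4 with the substitution; state before step 4: [7, 7, 17, 17])
step 4 (PUSH 35): [7, 7, 17, 17, 35]
step 5 (PUSH 16): [7, 7, 17, 17, 35, 16]
step 6 (DUP): [7, 7, 17, 17, 35, 16, 16]
step 7 (SUB): [7, 7, 17, 17, 35, 0]

[7, 7, 17, 17, 35, 0]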